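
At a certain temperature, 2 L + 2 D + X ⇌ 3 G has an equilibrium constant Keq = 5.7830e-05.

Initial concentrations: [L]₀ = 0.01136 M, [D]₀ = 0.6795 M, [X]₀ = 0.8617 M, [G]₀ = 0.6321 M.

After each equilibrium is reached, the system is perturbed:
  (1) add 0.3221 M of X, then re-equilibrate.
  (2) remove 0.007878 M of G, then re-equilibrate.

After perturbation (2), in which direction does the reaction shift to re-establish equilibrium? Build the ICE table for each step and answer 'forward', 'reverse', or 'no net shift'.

Q₀ = 4919 vs Keq = 5.7830e-05 ⇒ Q>K, reverse
Step 1:
                    L           D           X           G
  I           0.01136      0.6795      0.8617      0.6321
  C            0.4059      0.4059      0.2029     -0.6088
  E            0.4172       1.085       1.065     0.02329
  solve Keq expr → x = -0.2029; check Q = 5.7830e-05
Then add 0.3221 M of X.
Step 2:
                    L           D           X           G
  I            0.4172       1.085       1.387     0.02329
  C         -0.001375   -0.001375 -6.8773e-04    0.002063
  E            0.4159       1.084       1.386     0.02535
  solve Keq expr → x = 6.8773e-04; check Q = 5.7830e-05
Then remove 0.007878 M of G.
Step 3:
                    L           D           X           G
  I            0.4159       1.084       1.386     0.01747
  C         -0.005053   -0.005053   -0.002526    0.007579
  E            0.4108       1.079       1.384     0.02505
  solve Keq expr → x = 0.002526; check Q = 5.7830e-05

Direction: forward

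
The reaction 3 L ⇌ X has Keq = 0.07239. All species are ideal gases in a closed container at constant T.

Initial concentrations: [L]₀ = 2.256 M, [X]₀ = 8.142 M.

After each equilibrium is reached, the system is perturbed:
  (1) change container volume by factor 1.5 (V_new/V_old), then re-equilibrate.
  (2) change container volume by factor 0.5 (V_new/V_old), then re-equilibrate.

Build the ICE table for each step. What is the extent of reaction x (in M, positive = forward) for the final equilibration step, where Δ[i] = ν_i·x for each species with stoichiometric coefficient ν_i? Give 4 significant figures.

Q₀ = 0.7091 vs Keq = 0.07239 ⇒ Q>K, reverse
Step 1:
                    L           X
  init          2.256       8.142
  Δ             2.407     -0.8023
  eq            4.663        7.34
  solve Keq expr → x = -0.8023; check Q = 0.07239
Then change container volume by factor 1.5 (V_new/V_old).
Step 2:
                    L           X
  init          3.109       4.893
  Δ            0.8816     -0.2939
  eq             3.99       4.599
  solve Keq expr → x = -0.2939; check Q = 0.07239
Then change container volume by factor 0.5 (V_new/V_old).
Step 3:
                    L           X
  init          7.981       9.198
  Δ            -2.789      0.9297
  eq            5.191       10.13
  solve Keq expr → x = 0.9297; check Q = 0.07239

x = 0.9297 M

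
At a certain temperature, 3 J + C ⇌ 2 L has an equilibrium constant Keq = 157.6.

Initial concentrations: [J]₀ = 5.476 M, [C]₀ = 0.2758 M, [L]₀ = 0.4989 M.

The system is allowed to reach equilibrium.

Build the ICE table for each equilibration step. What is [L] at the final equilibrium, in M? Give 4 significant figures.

[L]_eq = 1.05 M

Q₀ = 0.005496 vs Keq = 157.6 ⇒ Q<K, forward
Step 1:
                   J          C          L
  init         5.476     0.2758     0.4989
  Δ          -0.8272    -0.2757     0.5515
  eq           4.649 6.9678e-05       1.05
  solve Keq expr → x = 0.2757; check Q = 157.6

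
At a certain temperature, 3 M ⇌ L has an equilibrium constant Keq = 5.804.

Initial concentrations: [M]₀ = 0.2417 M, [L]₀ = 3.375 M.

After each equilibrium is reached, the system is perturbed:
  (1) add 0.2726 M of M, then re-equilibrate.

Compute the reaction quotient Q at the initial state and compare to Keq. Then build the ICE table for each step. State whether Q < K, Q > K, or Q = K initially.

Q₀ = 239; Q > K (proceeds reverse)

Q₀ = 239 vs Keq = 5.804 ⇒ Q>K, reverse
Step 1:
                  M         L
  Initial    0.2417     3.375
  Change     0.5768   -0.1923
  Equil      0.8185     3.183
  solve Keq expr → x = -0.1923; check Q = 5.804
Then add 0.2726 M of M.
Step 2:
                  M         L
  Initial     1.091     3.183
  Change    -0.2651   0.08836
  Equil       0.826     3.271
  solve Keq expr → x = 0.08836; check Q = 5.804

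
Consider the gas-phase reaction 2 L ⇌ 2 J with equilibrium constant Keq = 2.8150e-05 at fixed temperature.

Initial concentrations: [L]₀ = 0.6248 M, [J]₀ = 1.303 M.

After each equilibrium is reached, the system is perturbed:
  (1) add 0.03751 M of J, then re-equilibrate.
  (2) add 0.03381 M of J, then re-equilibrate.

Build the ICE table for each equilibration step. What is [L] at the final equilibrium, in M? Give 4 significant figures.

[L]_eq = 1.989 M

Q₀ = 4.349 vs Keq = 2.8150e-05 ⇒ Q>K, reverse
Step 1:
                    L           J
  I            0.6248       1.303
  C             1.293      -1.293
  E             1.918     0.01017
  solve Keq expr → x = -0.6464; check Q = 2.8150e-05
Then add 0.03751 M of J.
Step 2:
                    L           J
  I             1.918     0.04768
  C           0.03731    -0.03731
  E             1.955     0.01037
  solve Keq expr → x = -0.01866; check Q = 2.8150e-05
Then add 0.03381 M of J.
Step 3:
                    L           J
  I             1.955     0.04418
  C           0.03363    -0.03363
  E             1.989     0.01055
  solve Keq expr → x = -0.01682; check Q = 2.8150e-05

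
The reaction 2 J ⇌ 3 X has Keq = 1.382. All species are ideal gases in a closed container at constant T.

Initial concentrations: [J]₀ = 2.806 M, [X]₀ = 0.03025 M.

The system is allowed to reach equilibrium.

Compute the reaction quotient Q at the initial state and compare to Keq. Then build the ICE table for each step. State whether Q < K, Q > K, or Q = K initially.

Q₀ = 3.5156e-06 vs Keq = 1.382 ⇒ Q<K, forward
Step 1:
                   J          X
  I            2.806    0.03025
  C           -1.058      1.586
  E            1.748      1.617
  solve Keq expr → x = 0.5288; check Q = 1.382

Q₀ = 3.5156e-06; Q < K (proceeds forward)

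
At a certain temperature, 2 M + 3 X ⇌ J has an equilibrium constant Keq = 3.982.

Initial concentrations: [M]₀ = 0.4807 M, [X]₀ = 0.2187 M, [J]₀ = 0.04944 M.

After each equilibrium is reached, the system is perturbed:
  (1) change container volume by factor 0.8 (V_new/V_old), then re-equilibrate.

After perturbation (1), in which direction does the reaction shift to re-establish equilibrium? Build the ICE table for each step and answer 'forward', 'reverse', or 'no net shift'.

Q₀ = 20.45 vs Keq = 3.982 ⇒ Q>K, reverse
Step 1:
                    M           X           J
  Initial      0.4807      0.2187     0.04944
  Change      0.04613      0.0692    -0.02307
  Equil        0.5268      0.2879     0.02637
  solve Keq expr → x = -0.02307; check Q = 3.982
Then change container volume by factor 0.8 (V_new/V_old).
Step 2:
                    M           X           J
  Initial      0.6585      0.3599     0.03297
  Change     -0.03085    -0.04627     0.01542
  Equil        0.6277      0.3136     0.04839
  solve Keq expr → x = 0.01542; check Q = 3.982

Direction: forward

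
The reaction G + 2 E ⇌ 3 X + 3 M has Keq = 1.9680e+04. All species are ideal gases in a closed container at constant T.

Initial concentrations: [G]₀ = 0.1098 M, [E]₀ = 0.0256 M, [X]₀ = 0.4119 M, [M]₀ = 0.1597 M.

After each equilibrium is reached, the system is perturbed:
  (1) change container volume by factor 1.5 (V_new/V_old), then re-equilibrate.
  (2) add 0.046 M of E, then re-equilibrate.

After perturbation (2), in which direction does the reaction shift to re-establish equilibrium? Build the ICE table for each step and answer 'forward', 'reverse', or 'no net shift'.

Q₀ = 3.956 vs Keq = 1.9680e+04 ⇒ Q<K, forward
Step 1:
                  G         E         X         M
  Initial    0.1098    0.0256    0.4119    0.1597
  Change    -0.0125    -0.025    0.0375    0.0375
  Equil      0.0973 6.0286e-04    0.4494    0.1972
  solve Keq expr → x = 0.0125; check Q = 1.9680e+04
Then change container volume by factor 1.5 (V_new/V_old).
Step 2:
                  G         E         X         M
  Initial   0.06487 4.0191e-04    0.2996    0.1315
  Change  -9.1000e-05 -1.8200e-04 2.7300e-04 2.7300e-04
  Equil     0.06478 2.1991e-04    0.2999    0.1317
  solve Keq expr → x = 9.1000e-05; check Q = 1.9680e+04
Then add 0.046 M of E.
Step 3:
                  G         E         X         M
  Initial   0.06478   0.04622    0.2999    0.1317
  Change   -0.02276  -0.04552   0.06829   0.06829
  Equil     0.04201 6.9497e-04    0.3682       0.2
  solve Keq expr → x = 0.02276; check Q = 1.9680e+04

Direction: forward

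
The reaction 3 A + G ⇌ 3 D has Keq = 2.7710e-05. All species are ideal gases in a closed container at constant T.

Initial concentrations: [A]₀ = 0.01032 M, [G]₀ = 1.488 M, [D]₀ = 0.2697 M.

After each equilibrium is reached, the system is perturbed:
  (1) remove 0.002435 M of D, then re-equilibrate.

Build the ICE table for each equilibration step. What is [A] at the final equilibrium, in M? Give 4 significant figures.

[A]_eq = 0.2681 M

Q₀ = 1.1995e+04 vs Keq = 2.7710e-05 ⇒ Q>K, reverse
Step 1:
                  A         G         D
  init      0.01032     1.488    0.2697
  Δ          0.2602   0.08673   -0.2602
  eq         0.2705     1.575  0.009523
  solve Keq expr → x = -0.08673; check Q = 2.7710e-05
Then remove 0.002435 M of D.
Step 2:
                  A         G         D
  init       0.2705     1.575  0.007088
  Δ       -0.002351 -7.8356e-04  0.002351
  eq         0.2681     1.574  0.009439
  solve Keq expr → x = 7.8356e-04; check Q = 2.7710e-05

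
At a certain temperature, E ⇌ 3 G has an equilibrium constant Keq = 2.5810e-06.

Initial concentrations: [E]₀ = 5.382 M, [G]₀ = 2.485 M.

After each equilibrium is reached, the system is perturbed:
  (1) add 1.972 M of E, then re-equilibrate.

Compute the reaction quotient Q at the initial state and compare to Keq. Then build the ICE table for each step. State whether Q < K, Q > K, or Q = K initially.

Q₀ = 2.851 vs Keq = 2.5810e-06 ⇒ Q>K, reverse
Step 1:
                    E           G
  init          5.382       2.485
  Δ            0.8199       -2.46
  eq            6.202      0.0252
  solve Keq expr → x = -0.8199; check Q = 2.5810e-06
Then add 1.972 M of E.
Step 2:
                    E           G
  init          8.174      0.0252
  Δ       -8.0950e-04    0.002429
  eq            8.173     0.02763
  solve Keq expr → x = 8.0950e-04; check Q = 2.5810e-06

Q₀ = 2.851; Q > K (proceeds reverse)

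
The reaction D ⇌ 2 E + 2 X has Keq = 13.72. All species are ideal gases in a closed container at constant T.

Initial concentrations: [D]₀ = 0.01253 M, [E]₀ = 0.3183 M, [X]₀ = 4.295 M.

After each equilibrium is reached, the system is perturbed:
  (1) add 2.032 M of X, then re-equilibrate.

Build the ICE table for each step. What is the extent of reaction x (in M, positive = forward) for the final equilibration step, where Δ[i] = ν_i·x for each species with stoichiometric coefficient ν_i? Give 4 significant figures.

Q₀ = 149.2 vs Keq = 13.72 ⇒ Q>K, reverse
Step 1:
                    D           E           X
  I           0.01253      0.3183       4.295
  C           0.04936    -0.09871    -0.09871
  E           0.06189      0.2196       4.196
  solve Keq expr → x = -0.04936; check Q = 13.72
Then add 2.032 M of X.
Step 2:
                    D           E           X
  I           0.06189      0.2196       6.228
  C           0.02268    -0.04537    -0.04537
  E           0.08457      0.1742       6.183
  solve Keq expr → x = -0.02268; check Q = 13.72

x = -0.02268 M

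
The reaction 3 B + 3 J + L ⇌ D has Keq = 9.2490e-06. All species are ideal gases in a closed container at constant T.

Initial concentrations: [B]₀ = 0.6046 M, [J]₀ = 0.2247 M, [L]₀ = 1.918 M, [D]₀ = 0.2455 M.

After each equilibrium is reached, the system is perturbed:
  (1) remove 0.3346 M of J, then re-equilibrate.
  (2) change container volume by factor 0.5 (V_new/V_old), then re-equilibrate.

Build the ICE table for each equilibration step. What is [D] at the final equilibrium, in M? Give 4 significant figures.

[D]_eq = 0.001496 M

Q₀ = 51.05 vs Keq = 9.2490e-06 ⇒ Q>K, reverse
Step 1:
                  B         J         L         D
  I          0.6046    0.2247     1.918    0.2455
  C          0.7364    0.7364    0.2455   -0.2455
  E           1.341    0.9611     2.163 4.2832e-05
  solve Keq expr → x = -0.2455; check Q = 9.2490e-06
Then remove 0.3346 M of J.
Step 2:
                  B         J         L         D
  I           1.341    0.6265     2.163 4.2832e-05
  C       9.2882e-05 9.2882e-05 3.0961e-05 -3.0961e-05
  E           1.341    0.6266     2.163 1.1871e-05
  solve Keq expr → x = -3.0961e-05; check Q = 9.2490e-06
Then change container volume by factor 0.5 (V_new/V_old).
Step 3:
                  B         J         L         D
  I           2.682     1.253     4.327 2.3742e-05
  C       -0.004416 -0.004416 -0.001472  0.001472
  E           2.678     1.249     4.326  0.001496
  solve Keq expr → x = 0.001472; check Q = 9.2490e-06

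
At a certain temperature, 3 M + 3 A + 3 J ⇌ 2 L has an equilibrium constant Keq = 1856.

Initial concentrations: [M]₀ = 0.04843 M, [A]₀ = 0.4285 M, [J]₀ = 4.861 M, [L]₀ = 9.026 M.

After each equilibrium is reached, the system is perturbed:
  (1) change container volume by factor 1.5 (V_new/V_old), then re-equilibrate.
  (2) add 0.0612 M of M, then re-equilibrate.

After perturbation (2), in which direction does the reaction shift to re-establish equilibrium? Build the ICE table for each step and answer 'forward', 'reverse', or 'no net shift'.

Q₀ = 7.9363e+04 vs Keq = 1856 ⇒ Q>K, reverse
Step 1:
                   M          A          J          L
  I          0.04843     0.4285      4.861      9.026
  C          0.08875    0.08875    0.08875   -0.05917
  E           0.1372     0.5172       4.95      8.967
  solve Keq expr → x = -0.02958; check Q = 1856
Then change container volume by factor 1.5 (V_new/V_old).
Step 2:
                   M          A          J          L
  I          0.09145     0.3448        3.3      5.978
  C          0.08944    0.08944    0.08944   -0.05962
  E           0.1809     0.4343      3.389      5.918
  solve Keq expr → x = -0.02981; check Q = 1856
Then add 0.0612 M of M.
Step 3:
                   M          A          J          L
  I           0.2421     0.4343      3.389      5.918
  C         -0.03991   -0.03991   -0.03991    0.02661
  E           0.2022     0.3944      3.349      5.945
  solve Keq expr → x = 0.0133; check Q = 1856

Direction: forward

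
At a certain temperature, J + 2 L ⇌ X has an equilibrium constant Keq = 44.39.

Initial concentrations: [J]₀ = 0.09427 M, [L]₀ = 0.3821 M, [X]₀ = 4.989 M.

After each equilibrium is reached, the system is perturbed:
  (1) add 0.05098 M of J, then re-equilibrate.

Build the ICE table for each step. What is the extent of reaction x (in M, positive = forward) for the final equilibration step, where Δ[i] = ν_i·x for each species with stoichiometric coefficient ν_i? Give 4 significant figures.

Q₀ = 362.5 vs Keq = 44.39 ⇒ Q>K, reverse
Step 1:
                   J          L          X
  I          0.09427     0.3821      4.989
  C           0.1459     0.2919    -0.1459
  E           0.2402      0.674      4.843
  solve Keq expr → x = -0.1459; check Q = 44.39
Then add 0.05098 M of J.
Step 2:
                   J          L          X
  I           0.2912      0.674      4.843
  C         -0.01949   -0.03898    0.01949
  E           0.2717      0.635      4.863
  solve Keq expr → x = 0.01949; check Q = 44.39

x = 0.01949 M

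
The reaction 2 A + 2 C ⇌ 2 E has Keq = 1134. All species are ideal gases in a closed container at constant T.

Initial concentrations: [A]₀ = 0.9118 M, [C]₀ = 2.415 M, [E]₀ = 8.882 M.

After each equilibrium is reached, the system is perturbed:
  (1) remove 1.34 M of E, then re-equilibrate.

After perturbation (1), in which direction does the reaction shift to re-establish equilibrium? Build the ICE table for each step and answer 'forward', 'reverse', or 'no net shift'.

Direction: forward

Q₀ = 16.27 vs Keq = 1134 ⇒ Q<K, forward
Step 1:
                  A         C         E
  Initial    0.9118     2.415     8.882
  Change    -0.7411   -0.7411    0.7411
  Equil      0.1707     1.674     9.623
  solve Keq expr → x = 0.3705; check Q = 1134
Then remove 1.34 M of E.
Step 2:
                  A         C         E
  Initial    0.1707     1.674     8.283
  Change   -0.02148  -0.02148   0.02148
  Equil      0.1492     1.652     8.305
  solve Keq expr → x = 0.01074; check Q = 1134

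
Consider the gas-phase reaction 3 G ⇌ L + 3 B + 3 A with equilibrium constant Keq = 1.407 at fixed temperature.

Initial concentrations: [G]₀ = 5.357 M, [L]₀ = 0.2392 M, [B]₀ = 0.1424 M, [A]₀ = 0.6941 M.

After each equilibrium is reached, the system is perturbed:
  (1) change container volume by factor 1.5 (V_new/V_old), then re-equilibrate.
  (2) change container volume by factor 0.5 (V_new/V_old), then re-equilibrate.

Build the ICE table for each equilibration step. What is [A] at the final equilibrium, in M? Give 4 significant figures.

Q₀ = 1.5024e-06 vs Keq = 1.407 ⇒ Q<K, forward
Step 1:
                    G           L           B           A
  Initial       5.357      0.2392      0.1424      0.6941
  Change       -1.699      0.5663       1.699       1.699
  Equil         3.658      0.8055       1.841       2.393
  solve Keq expr → x = 0.5663; check Q = 1.407
Then change container volume by factor 1.5 (V_new/V_old).
Step 2:
                    G           L           B           A
  Initial       2.439       0.537       1.227       1.595
  Change      -0.2789     0.09298      0.2789      0.2789
  Equil          2.16        0.63       1.506       1.874
  solve Keq expr → x = 0.09298; check Q = 1.407
Then change container volume by factor 0.5 (V_new/V_old).
Step 3:
                    G           L           B           A
  Initial        4.32        1.26       3.013       3.748
  Change       0.9131     -0.3044     -0.9131     -0.9131
  Equil         5.233      0.9555         2.1       2.835
  solve Keq expr → x = -0.3044; check Q = 1.407

[A]_eq = 2.835 M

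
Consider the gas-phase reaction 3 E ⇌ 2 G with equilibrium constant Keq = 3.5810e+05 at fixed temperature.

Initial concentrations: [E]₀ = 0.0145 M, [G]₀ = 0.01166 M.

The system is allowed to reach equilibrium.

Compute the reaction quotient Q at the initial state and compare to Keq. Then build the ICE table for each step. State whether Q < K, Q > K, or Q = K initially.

Q₀ = 44.6; Q < K (proceeds forward)

Q₀ = 44.6 vs Keq = 3.5810e+05 ⇒ Q<K, forward
Step 1:
                    E           G
  I            0.0145     0.01166
  C          -0.01344    0.008961
  E          0.001059     0.02062
  solve Keq expr → x = 0.00448; check Q = 3.5810e+05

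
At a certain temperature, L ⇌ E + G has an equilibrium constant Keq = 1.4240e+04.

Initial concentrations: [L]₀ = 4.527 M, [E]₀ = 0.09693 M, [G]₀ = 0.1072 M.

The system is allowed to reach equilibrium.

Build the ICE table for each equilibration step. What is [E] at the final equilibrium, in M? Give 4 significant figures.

Q₀ = 0.002295 vs Keq = 1.4240e+04 ⇒ Q<K, forward
Step 1:
                  L         E         G
  I           4.527   0.09693    0.1072
  C          -4.525     4.525     4.525
  E        0.001504     4.622     4.633
  solve Keq expr → x = 4.525; check Q = 1.4240e+04

[E]_eq = 4.622 M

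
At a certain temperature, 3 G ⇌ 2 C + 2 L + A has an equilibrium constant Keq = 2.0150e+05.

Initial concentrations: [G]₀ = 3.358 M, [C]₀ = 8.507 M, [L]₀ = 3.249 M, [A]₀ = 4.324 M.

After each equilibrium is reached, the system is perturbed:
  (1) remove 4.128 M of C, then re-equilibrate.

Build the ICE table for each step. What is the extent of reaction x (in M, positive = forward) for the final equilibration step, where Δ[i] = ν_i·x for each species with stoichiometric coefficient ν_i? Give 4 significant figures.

Q₀ = 87.24 vs Keq = 2.0150e+05 ⇒ Q<K, forward
Step 1:
                   G          C          L          A
  I            3.358      8.507      3.249      4.324
  C           -2.931      1.954      1.954      0.977
  E           0.4271      10.46      5.203      5.301
  solve Keq expr → x = 0.977; check Q = 2.0150e+05
Then remove 4.128 M of C.
Step 2:
                   G          C          L          A
  I           0.4271      6.333      5.203      5.301
  C          -0.1152    0.07682    0.07682    0.03841
  E           0.3119       6.41       5.28      5.339
  solve Keq expr → x = 0.03841; check Q = 2.0150e+05

x = 0.03841 M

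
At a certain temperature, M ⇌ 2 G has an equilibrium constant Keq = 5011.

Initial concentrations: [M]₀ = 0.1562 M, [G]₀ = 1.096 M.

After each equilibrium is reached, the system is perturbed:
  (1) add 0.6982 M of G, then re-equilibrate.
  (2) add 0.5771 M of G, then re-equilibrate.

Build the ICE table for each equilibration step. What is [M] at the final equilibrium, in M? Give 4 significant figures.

Q₀ = 7.69 vs Keq = 5011 ⇒ Q<K, forward
Step 1:
                   M          G
  Initial     0.1562      1.096
  Change     -0.1558     0.3116
  Equil   3.9540e-04      1.408
  solve Keq expr → x = 0.1558; check Q = 5011
Then add 0.6982 M of G.
Step 2:
                   M          G
  Initial 3.9540e-04      2.106
  Change  4.8872e-04 -9.7743e-04
  Equil   8.8412e-04      2.105
  solve Keq expr → x = -4.8872e-04; check Q = 5011
Then add 0.5771 M of G.
Step 3:
                   M          G
  Initial 8.8412e-04      2.682
  Change  5.5010e-04    -0.0011
  Equil     0.001434      2.681
  solve Keq expr → x = -5.5010e-04; check Q = 5011

[M]_eq = 0.001434 M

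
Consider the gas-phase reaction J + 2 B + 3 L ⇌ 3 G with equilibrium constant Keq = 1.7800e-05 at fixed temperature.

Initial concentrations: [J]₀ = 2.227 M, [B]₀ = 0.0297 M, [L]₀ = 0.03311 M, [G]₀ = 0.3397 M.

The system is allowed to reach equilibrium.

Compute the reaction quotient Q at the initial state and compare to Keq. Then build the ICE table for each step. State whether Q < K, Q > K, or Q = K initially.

Q₀ = 5.4976e+05; Q > K (proceeds reverse)

Q₀ = 5.4976e+05 vs Keq = 1.7800e-05 ⇒ Q>K, reverse
Step 1:
                  J         B         L         G
  init        2.227    0.0297   0.03311    0.3397
  Δ          0.1115    0.2231    0.3346   -0.3346
  eq          2.339    0.2528    0.3677  0.005095
  solve Keq expr → x = -0.1115; check Q = 1.7800e-05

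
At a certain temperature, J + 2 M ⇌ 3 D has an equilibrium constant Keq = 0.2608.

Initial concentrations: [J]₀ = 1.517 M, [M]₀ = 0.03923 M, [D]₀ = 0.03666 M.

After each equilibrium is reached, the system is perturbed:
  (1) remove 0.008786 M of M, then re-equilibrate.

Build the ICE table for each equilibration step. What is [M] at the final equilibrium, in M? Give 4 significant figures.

Q₀ = 0.0211 vs Keq = 0.2608 ⇒ Q<K, forward
Step 1:
                  J         M         D
  init        1.517   0.03923   0.03666
  Δ       -0.007845  -0.01569   0.02353
  eq          1.509   0.02354   0.06019
  solve Keq expr → x = 0.007845; check Q = 0.2608
Then remove 0.008786 M of M.
Step 2:
                  J         M         D
  init        1.509   0.01475   0.06019
  Δ        0.002366  0.004732 -0.007098
  eq          1.512   0.01949    0.0531
  solve Keq expr → x = -0.002366; check Q = 0.2608

[M]_eq = 0.01949 M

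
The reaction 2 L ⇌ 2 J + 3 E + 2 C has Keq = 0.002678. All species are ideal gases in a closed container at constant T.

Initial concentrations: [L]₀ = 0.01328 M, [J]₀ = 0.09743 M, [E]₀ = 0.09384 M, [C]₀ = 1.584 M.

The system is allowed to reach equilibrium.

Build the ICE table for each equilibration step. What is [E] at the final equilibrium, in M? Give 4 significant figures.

[E]_eq = 0.06145 M

Q₀ = 0.1116 vs Keq = 0.002678 ⇒ Q>K, reverse
Step 1:
                   L          J          E          C
  Initial    0.01328    0.09743    0.09384      1.584
  Change      0.0216    -0.0216   -0.03239    -0.0216
  Equil      0.03488    0.07583    0.06145      1.562
  solve Keq expr → x = -0.0108; check Q = 0.002678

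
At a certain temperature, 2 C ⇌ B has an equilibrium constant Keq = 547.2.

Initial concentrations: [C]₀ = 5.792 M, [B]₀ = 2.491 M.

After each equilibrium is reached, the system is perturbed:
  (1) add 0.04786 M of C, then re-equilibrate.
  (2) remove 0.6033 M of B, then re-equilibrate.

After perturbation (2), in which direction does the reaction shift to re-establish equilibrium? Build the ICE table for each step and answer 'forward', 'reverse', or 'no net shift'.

Direction: forward

Q₀ = 0.07425 vs Keq = 547.2 ⇒ Q<K, forward
Step 1:
                  C         B
  I           5.792     2.491
  C          -5.693     2.847
  E         0.09876     5.338
  solve Keq expr → x = 2.847; check Q = 547.2
Then add 0.04786 M of C.
Step 2:
                  C         B
  I          0.1466     5.338
  C        -0.04764   0.02382
  E         0.09898     5.361
  solve Keq expr → x = 0.02382; check Q = 547.2
Then remove 0.6033 M of B.
Step 3:
                  C         B
  I         0.09898     4.758
  C       -0.005707  0.002854
  E         0.09328     4.761
  solve Keq expr → x = 0.002854; check Q = 547.2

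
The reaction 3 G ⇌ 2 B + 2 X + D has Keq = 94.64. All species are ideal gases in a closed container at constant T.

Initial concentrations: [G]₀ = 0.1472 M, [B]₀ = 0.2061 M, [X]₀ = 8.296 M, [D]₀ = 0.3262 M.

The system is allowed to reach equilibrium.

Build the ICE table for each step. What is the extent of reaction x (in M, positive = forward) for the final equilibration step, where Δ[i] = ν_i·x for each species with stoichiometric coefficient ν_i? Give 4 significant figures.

Q₀ = 299 vs Keq = 94.64 ⇒ Q>K, reverse
Step 1:
                  G         B         X         D
  I          0.1472    0.2061     8.296    0.3262
  C         0.04423  -0.02949  -0.02949  -0.01474
  E          0.1914    0.1766     8.267    0.3115
  solve Keq expr → x = -0.01474; check Q = 94.64

x = -0.01474 M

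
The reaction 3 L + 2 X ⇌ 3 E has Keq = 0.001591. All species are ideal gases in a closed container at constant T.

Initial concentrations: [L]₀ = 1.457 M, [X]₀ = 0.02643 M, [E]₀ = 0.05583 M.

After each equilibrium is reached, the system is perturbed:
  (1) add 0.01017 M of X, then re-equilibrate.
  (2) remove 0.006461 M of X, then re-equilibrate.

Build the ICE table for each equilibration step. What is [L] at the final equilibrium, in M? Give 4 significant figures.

Q₀ = 0.08054 vs Keq = 0.001591 ⇒ Q>K, reverse
Step 1:
                  L         X         E
  Initial     1.457   0.02643   0.05583
  Change    0.03277   0.02185  -0.03277
  Equil        1.49   0.04828   0.02306
  solve Keq expr → x = -0.01092; check Q = 0.001591
Then add 0.01017 M of X.
Step 2:
                  L         X         E
  Initial      1.49   0.05845   0.02306
  Change  -0.002574 -0.001716  0.002574
  Equil       1.487   0.05673   0.02563
  solve Keq expr → x = 8.5816e-04; check Q = 0.001591
Then remove 0.006461 M of X.
Step 3:
                  L         X         E
  Initial     1.487   0.05027   0.02563
  Change   0.001621  0.001081 -0.001621
  Equil       1.489   0.05135   0.02401
  solve Keq expr → x = -5.4042e-04; check Q = 0.001591

[L]_eq = 1.489 M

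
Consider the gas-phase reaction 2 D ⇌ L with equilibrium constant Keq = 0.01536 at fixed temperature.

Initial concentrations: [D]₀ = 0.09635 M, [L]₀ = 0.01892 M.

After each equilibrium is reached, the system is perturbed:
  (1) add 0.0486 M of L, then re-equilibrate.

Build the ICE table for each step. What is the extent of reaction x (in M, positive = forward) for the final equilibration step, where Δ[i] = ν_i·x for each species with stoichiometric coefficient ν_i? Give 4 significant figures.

x = -0.04806 M

Q₀ = 2.038 vs Keq = 0.01536 ⇒ Q>K, reverse
Step 1:
                   D          L
  init       0.09635    0.01892
  Δ          0.03729   -0.01865
  eq          0.1336 2.7433e-04
  solve Keq expr → x = -0.01865; check Q = 0.01536
Then add 0.0486 M of L.
Step 2:
                   D          L
  init        0.1336    0.04887
  Δ          0.09613   -0.04806
  eq          0.2298 8.1091e-04
  solve Keq expr → x = -0.04806; check Q = 0.01536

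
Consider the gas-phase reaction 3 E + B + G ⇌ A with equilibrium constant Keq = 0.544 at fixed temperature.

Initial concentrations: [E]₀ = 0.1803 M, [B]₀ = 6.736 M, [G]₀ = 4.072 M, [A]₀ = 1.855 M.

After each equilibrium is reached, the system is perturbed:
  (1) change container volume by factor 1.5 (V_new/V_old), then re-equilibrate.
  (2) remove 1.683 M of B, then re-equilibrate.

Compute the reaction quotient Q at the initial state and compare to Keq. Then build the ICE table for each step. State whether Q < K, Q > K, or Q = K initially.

Q₀ = 11.54; Q > K (proceeds reverse)

Q₀ = 11.54 vs Keq = 0.544 ⇒ Q>K, reverse
Step 1:
                   E          B          G          A
  init        0.1803      6.736      4.072      1.855
  Δ           0.3032     0.1011     0.1011    -0.1011
  eq          0.4835      6.837      4.173      1.754
  solve Keq expr → x = -0.1011; check Q = 0.544
Then change container volume by factor 1.5 (V_new/V_old).
Step 2:
                   E          B          G          A
  init        0.3223      4.558      2.782      1.169
  Δ           0.2124    0.07081    0.07081   -0.07081
  eq          0.5347      4.629      2.853      1.098
  solve Keq expr → x = -0.07081; check Q = 0.544
Then remove 1.683 M of B.
Step 3:
                   E          B          G          A
  init        0.5347      2.946      2.853      1.098
  Δ           0.0783     0.0261     0.0261    -0.0261
  eq           0.613      2.972      2.879      1.072
  solve Keq expr → x = -0.0261; check Q = 0.544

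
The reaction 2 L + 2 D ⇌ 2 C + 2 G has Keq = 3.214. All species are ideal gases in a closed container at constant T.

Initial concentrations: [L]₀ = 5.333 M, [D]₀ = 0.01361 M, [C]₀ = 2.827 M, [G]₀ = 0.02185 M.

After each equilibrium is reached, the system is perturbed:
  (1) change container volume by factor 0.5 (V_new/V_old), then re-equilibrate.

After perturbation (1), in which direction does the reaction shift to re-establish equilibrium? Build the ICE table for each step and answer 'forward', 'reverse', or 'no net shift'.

Q₀ = 0.7243 vs Keq = 3.214 ⇒ Q<K, forward
Step 1:
                    L           D           C           G
  Initial       5.333     0.01361       2.827     0.02185
  Change    -0.005499   -0.005499    0.005499    0.005499
  Equil         5.328    0.008111       2.832     0.02735
  solve Keq expr → x = 0.00275; check Q = 3.214
Then change container volume by factor 0.5 (V_new/V_old).
Step 2:
                    L           D           C           G
  Initial       10.66     0.01622       5.665      0.0547
  Change            0           0           0           0
  Equil         10.66     0.01622       5.665      0.0547
  solve Keq expr → x = 0; check Q = 3.214

Direction: no net shift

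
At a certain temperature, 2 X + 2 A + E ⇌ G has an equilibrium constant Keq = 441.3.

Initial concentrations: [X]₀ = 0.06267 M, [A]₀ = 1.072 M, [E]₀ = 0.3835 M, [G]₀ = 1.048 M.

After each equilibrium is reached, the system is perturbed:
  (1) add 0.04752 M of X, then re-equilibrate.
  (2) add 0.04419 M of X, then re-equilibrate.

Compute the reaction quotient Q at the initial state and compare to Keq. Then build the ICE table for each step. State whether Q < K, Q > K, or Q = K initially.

Q₀ = 605.5; Q > K (proceeds reverse)

Q₀ = 605.5 vs Keq = 441.3 ⇒ Q>K, reverse
Step 1:
                    X           A           E           G
  I           0.06267       1.072      0.3835       1.048
  C          0.009484    0.009484    0.004742   -0.004742
  E           0.07215       1.081      0.3882       1.043
  solve Keq expr → x = -0.004742; check Q = 441.3
Then add 0.04752 M of X.
Step 2:
                    X           A           E           G
  I            0.1197       1.081      0.3882       1.043
  C          -0.04175    -0.04175    -0.02088     0.02088
  E           0.07792        1.04      0.3674       1.064
  solve Keq expr → x = 0.02088; check Q = 441.3
Then add 0.04419 M of X.
Step 3:
                    X           A           E           G
  I            0.1221        1.04      0.3674       1.064
  C          -0.03827    -0.03827    -0.01914     0.01914
  E           0.08384       1.001      0.3482       1.083
  solve Keq expr → x = 0.01914; check Q = 441.3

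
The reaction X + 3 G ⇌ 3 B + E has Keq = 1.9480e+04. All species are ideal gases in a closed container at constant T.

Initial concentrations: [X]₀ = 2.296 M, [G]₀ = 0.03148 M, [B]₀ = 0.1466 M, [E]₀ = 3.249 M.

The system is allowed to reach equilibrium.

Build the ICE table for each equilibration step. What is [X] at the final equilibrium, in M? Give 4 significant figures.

[X]_eq = 2.288 M

Q₀ = 142.9 vs Keq = 1.9480e+04 ⇒ Q<K, forward
Step 1:
                   X          G          B          E
  init         2.296    0.03148     0.1466      3.249
  Δ        -0.008111   -0.02433    0.02433   0.008111
  eq           2.288   0.007147     0.1709      3.257
  solve Keq expr → x = 0.008111; check Q = 1.9480e+04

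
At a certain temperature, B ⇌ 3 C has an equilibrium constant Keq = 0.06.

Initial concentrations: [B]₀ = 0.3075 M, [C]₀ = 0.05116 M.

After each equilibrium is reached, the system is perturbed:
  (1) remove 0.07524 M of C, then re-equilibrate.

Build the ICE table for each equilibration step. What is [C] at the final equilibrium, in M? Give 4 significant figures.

[C]_eq = 0.2366 M

Q₀ = 4.3546e-04 vs Keq = 0.06 ⇒ Q<K, forward
Step 1:
                   B          C
  I           0.3075    0.05116
  C         -0.06439     0.1932
  E           0.2431     0.2443
  solve Keq expr → x = 0.06439; check Q = 0.06
Then remove 0.07524 M of C.
Step 2:
                   B          C
  I           0.2431     0.1691
  C         -0.02249    0.06746
  E           0.2206     0.2366
  solve Keq expr → x = 0.02249; check Q = 0.06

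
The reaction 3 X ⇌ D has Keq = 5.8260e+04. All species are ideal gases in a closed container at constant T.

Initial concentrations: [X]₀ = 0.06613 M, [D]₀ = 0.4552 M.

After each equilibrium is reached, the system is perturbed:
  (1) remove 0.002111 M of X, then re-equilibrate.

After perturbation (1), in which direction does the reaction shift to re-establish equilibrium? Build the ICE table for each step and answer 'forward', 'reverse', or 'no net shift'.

Q₀ = 1574 vs Keq = 5.8260e+04 ⇒ Q<K, forward
Step 1:
                    X           D
  I           0.06613      0.4552
  C          -0.04607     0.01536
  E           0.02006      0.4706
  solve Keq expr → x = 0.01536; check Q = 5.8260e+04
Then remove 0.002111 M of X.
Step 2:
                    X           D
  I           0.01795      0.4706
  C          0.002101 -7.0035e-04
  E           0.02005      0.4699
  solve Keq expr → x = -7.0035e-04; check Q = 5.8260e+04

Direction: reverse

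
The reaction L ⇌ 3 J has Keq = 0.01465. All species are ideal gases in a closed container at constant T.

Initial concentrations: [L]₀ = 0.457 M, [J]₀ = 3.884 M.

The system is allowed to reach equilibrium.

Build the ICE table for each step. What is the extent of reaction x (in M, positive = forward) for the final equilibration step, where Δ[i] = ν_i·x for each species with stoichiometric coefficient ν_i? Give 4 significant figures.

Q₀ = 128.2 vs Keq = 0.01465 ⇒ Q>K, reverse
Step 1:
                  L         J
  I           0.457     3.884
  C           1.198    -3.595
  E           1.655    0.2894
  solve Keq expr → x = -1.198; check Q = 0.01465

x = -1.198 M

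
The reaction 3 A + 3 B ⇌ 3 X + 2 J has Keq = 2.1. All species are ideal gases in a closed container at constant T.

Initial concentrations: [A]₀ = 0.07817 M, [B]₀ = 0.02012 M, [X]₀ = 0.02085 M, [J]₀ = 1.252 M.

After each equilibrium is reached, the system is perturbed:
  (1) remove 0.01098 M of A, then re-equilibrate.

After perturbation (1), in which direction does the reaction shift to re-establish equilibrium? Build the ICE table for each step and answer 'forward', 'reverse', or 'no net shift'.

Direction: reverse

Q₀ = 3652 vs Keq = 2.1 ⇒ Q>K, reverse
Step 1:
                    A           B           X           J
  I           0.07817     0.02012     0.02085       1.252
  C           0.01694     0.01694    -0.01694    -0.01129
  E           0.09511     0.03706    0.003909       1.241
  solve Keq expr → x = -0.005647; check Q = 2.1
Then remove 0.01098 M of A.
Step 2:
                    A           B           X           J
  I           0.08413     0.03706    0.003909       1.241
  C        3.9724e-04  3.9724e-04 -3.9724e-04 -2.6483e-04
  E           0.08453     0.03746    0.003512        1.24
  solve Keq expr → x = -1.3241e-04; check Q = 2.1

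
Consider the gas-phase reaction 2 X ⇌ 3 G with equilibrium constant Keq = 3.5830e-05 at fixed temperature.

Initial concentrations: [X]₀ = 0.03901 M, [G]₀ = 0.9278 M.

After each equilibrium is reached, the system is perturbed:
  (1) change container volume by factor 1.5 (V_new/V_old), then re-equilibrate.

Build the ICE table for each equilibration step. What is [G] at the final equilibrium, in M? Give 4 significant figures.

[G]_eq = 0.01866 M

Q₀ = 524.8 vs Keq = 3.5830e-05 ⇒ Q>K, reverse
Step 1:
                   X          G
  Initial    0.03901     0.9278
  Change      0.6022    -0.9033
  Equil       0.6412    0.02451
  solve Keq expr → x = -0.3011; check Q = 3.5830e-05
Then change container volume by factor 1.5 (V_new/V_old).
Step 2:
                   X          G
  Initial     0.4275    0.01634
  Change   -0.001547    0.00232
  Equil       0.4259    0.01866
  solve Keq expr → x = 7.7328e-04; check Q = 3.5830e-05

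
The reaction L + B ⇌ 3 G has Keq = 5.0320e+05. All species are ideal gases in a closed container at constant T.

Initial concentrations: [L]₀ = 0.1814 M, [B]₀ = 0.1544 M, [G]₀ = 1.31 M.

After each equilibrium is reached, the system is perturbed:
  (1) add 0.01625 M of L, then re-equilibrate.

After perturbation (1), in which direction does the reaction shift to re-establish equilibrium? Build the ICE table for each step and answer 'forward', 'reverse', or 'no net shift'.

Direction: forward

Q₀ = 80.27 vs Keq = 5.0320e+05 ⇒ Q<K, forward
Step 1:
                  L         B         G
  Initial    0.1814    0.1544      1.31
  Change     -0.154    -0.154     0.462
  Equil      0.0274 4.0349e-04     1.772
  solve Keq expr → x = 0.154; check Q = 5.0320e+05
Then add 0.01625 M of L.
Step 2:
                  L         B         G
  Initial   0.04365 4.0349e-04     1.772
  Change  -1.4914e-04 -1.4914e-04 4.4742e-04
  Equil      0.0435 2.5435e-04     1.772
  solve Keq expr → x = 1.4914e-04; check Q = 5.0320e+05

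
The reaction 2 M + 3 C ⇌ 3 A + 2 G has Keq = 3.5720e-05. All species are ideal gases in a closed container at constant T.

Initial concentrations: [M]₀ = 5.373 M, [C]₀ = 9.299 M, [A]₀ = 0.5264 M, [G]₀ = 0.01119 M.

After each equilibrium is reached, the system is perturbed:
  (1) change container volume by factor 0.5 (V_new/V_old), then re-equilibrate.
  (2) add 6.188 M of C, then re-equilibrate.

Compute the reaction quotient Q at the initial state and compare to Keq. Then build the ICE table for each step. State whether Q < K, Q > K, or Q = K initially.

Q₀ = 7.8680e-10; Q < K (proceeds forward)

Q₀ = 7.8680e-10 vs Keq = 3.5720e-05 ⇒ Q<K, forward
Step 1:
                  M         C         A         G
  Initial     5.373     9.299    0.5264   0.01119
  Change     -0.497   -0.7455    0.7455     0.497
  Equil       4.876     8.553     1.272    0.5082
  solve Keq expr → x = 0.2485; check Q = 3.5720e-05
Then change container volume by factor 0.5 (V_new/V_old).
Step 2:
                  M         C         A         G
  Initial     9.752     17.11     2.544     1.016
  Change          0         0         0         0
  Equil       9.752     17.11     2.544     1.016
  solve Keq expr → x = 0; check Q = 3.5720e-05
Then add 6.188 M of C.
Step 3:
                  M         C         A         G
  Initial     9.752     23.29     2.544     1.016
  Change    -0.2424   -0.3637    0.3637    0.2424
  Equil        9.51     22.93     2.908     1.259
  solve Keq expr → x = 0.1212; check Q = 3.5720e-05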